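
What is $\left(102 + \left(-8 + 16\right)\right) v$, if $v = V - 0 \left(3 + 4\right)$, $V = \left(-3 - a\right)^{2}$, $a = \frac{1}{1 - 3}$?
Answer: $\frac{1375}{2} \approx 687.5$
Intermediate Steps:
$a = - \frac{1}{2}$ ($a = \frac{1}{-2} = - \frac{1}{2} \approx -0.5$)
$V = \frac{25}{4}$ ($V = \left(-3 - - \frac{1}{2}\right)^{2} = \left(-3 + \frac{1}{2}\right)^{2} = \left(- \frac{5}{2}\right)^{2} = \frac{25}{4} \approx 6.25$)
$v = \frac{25}{4}$ ($v = \frac{25}{4} - 0 \left(3 + 4\right) = \frac{25}{4} - 0 \cdot 7 = \frac{25}{4} - 0 = \frac{25}{4} + 0 = \frac{25}{4} \approx 6.25$)
$\left(102 + \left(-8 + 16\right)\right) v = \left(102 + \left(-8 + 16\right)\right) \frac{25}{4} = \left(102 + 8\right) \frac{25}{4} = 110 \cdot \frac{25}{4} = \frac{1375}{2}$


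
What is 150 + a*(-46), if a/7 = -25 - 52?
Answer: 24944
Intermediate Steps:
a = -539 (a = 7*(-25 - 52) = 7*(-77) = -539)
150 + a*(-46) = 150 - 539*(-46) = 150 + 24794 = 24944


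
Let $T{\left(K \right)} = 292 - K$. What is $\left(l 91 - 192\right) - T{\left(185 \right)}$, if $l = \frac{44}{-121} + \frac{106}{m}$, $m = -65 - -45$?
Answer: $- \frac{89583}{110} \approx -814.39$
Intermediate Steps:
$m = -20$ ($m = -65 + 45 = -20$)
$l = - \frac{623}{110}$ ($l = \frac{44}{-121} + \frac{106}{-20} = 44 \left(- \frac{1}{121}\right) + 106 \left(- \frac{1}{20}\right) = - \frac{4}{11} - \frac{53}{10} = - \frac{623}{110} \approx -5.6636$)
$\left(l 91 - 192\right) - T{\left(185 \right)} = \left(\left(- \frac{623}{110}\right) 91 - 192\right) - \left(292 - 185\right) = \left(- \frac{56693}{110} - 192\right) - \left(292 - 185\right) = - \frac{77813}{110} - 107 = - \frac{89583}{110}$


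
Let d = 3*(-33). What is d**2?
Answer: 9801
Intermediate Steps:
d = -99
d**2 = (-99)**2 = 9801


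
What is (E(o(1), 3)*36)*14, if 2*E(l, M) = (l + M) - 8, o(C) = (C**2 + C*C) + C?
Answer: -504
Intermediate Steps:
o(C) = C + 2*C**2 (o(C) = (C**2 + C**2) + C = 2*C**2 + C = C + 2*C**2)
E(l, M) = -4 + M/2 + l/2 (E(l, M) = ((l + M) - 8)/2 = ((M + l) - 8)/2 = (-8 + M + l)/2 = -4 + M/2 + l/2)
(E(o(1), 3)*36)*14 = ((-4 + (1/2)*3 + (1*(1 + 2*1))/2)*36)*14 = ((-4 + 3/2 + (1*(1 + 2))/2)*36)*14 = ((-4 + 3/2 + (1*3)/2)*36)*14 = ((-4 + 3/2 + (1/2)*3)*36)*14 = ((-4 + 3/2 + 3/2)*36)*14 = -1*36*14 = -36*14 = -504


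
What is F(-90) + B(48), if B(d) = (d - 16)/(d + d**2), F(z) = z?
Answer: -13228/147 ≈ -89.986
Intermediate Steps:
B(d) = (-16 + d)/(d + d**2)
F(-90) + B(48) = -90 + (-16 + 48)/(48*(1 + 48)) = -90 + (1/48)*32/49 = -90 + (1/48)*(1/49)*32 = -90 + 2/147 = -13228/147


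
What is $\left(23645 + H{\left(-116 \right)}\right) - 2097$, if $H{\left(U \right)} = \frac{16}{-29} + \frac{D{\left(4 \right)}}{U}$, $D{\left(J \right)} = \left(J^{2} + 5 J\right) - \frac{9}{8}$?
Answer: $\frac{19995753}{928} \approx 21547.0$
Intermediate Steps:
$D{\left(J \right)} = - \frac{9}{8} + J^{2} + 5 J$ ($D{\left(J \right)} = \left(J^{2} + 5 J\right) - \frac{9}{8} = - \frac{9}{8} + J^{2} + 5 J$)
$H{\left(U \right)} = - \frac{16}{29} + \frac{279}{8 U}$ ($H{\left(U \right)} = \frac{16}{-29} + \frac{- \frac{9}{8} + 4^{2} + 5 \cdot 4}{U} = 16 \left(- \frac{1}{29}\right) + \frac{- \frac{9}{8} + 16 + 20}{U} = - \frac{16}{29} + \frac{279}{8 U}$)
$\left(23645 + H{\left(-116 \right)}\right) - 2097 = \left(23645 + \frac{8091 - -14848}{232 \left(-116\right)}\right) - 2097 = \left(23645 + \frac{1}{232} \left(- \frac{1}{116}\right) \left(8091 + 14848\right)\right) - 2097 = \left(23645 + \frac{1}{232} \left(- \frac{1}{116}\right) 22939\right) - 2097 = \left(23645 - \frac{791}{928}\right) - 2097 = \frac{21941769}{928} - 2097 = \frac{19995753}{928}$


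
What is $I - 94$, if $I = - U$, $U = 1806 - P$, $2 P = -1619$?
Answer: $- \frac{5419}{2} \approx -2709.5$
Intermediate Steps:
$P = - \frac{1619}{2}$ ($P = \frac{1}{2} \left(-1619\right) = - \frac{1619}{2} \approx -809.5$)
$U = \frac{5231}{2}$ ($U = 1806 - - \frac{1619}{2} = 1806 + \frac{1619}{2} = \frac{5231}{2} \approx 2615.5$)
$I = - \frac{5231}{2}$ ($I = \left(-1\right) \frac{5231}{2} = - \frac{5231}{2} \approx -2615.5$)
$I - 94 = - \frac{5231}{2} - 94 = - \frac{5419}{2}$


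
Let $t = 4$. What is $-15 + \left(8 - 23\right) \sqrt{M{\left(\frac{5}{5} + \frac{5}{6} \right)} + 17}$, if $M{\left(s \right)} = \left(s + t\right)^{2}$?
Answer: $-15 - \frac{5 \sqrt{1837}}{2} \approx -122.15$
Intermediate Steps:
$M{\left(s \right)} = \left(4 + s\right)^{2}$ ($M{\left(s \right)} = \left(s + 4\right)^{2} = \left(4 + s\right)^{2}$)
$-15 + \left(8 - 23\right) \sqrt{M{\left(\frac{5}{5} + \frac{5}{6} \right)} + 17} = -15 + \left(8 - 23\right) \sqrt{\left(4 + \left(\frac{5}{5} + \frac{5}{6}\right)\right)^{2} + 17} = -15 + \left(8 - 23\right) \sqrt{\left(4 + \left(5 \cdot \frac{1}{5} + 5 \cdot \frac{1}{6}\right)\right)^{2} + 17} = -15 - 15 \sqrt{\left(4 + \left(1 + \frac{5}{6}\right)\right)^{2} + 17} = -15 - 15 \sqrt{\left(4 + \frac{11}{6}\right)^{2} + 17} = -15 - 15 \sqrt{\left(\frac{35}{6}\right)^{2} + 17} = -15 - 15 \sqrt{\frac{1225}{36} + 17} = -15 - 15 \sqrt{\frac{1837}{36}} = -15 - 15 \frac{\sqrt{1837}}{6} = -15 - \frac{5 \sqrt{1837}}{2}$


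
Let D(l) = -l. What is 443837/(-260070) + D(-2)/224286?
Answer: -5530328069/3240558890 ≈ -1.7066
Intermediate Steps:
443837/(-260070) + D(-2)/224286 = 443837/(-260070) - 1*(-2)/224286 = 443837*(-1/260070) + 2*(1/224286) = -443837/260070 + 1/112143 = -5530328069/3240558890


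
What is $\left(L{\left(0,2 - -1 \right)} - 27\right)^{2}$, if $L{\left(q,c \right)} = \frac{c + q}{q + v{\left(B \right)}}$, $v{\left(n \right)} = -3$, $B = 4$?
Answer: $784$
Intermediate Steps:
$L{\left(q,c \right)} = \frac{c + q}{-3 + q}$ ($L{\left(q,c \right)} = \frac{c + q}{q - 3} = \frac{c + q}{-3 + q}$)
$\left(L{\left(0,2 - -1 \right)} - 27\right)^{2} = \left(\frac{\left(2 - -1\right) + 0}{-3 + 0} - 27\right)^{2} = \left(\frac{\left(2 + 1\right) + 0}{-3} - 27\right)^{2} = \left(- \frac{3 + 0}{3} - 27\right)^{2} = \left(\left(- \frac{1}{3}\right) 3 - 27\right)^{2} = \left(-1 - 27\right)^{2} = \left(-28\right)^{2} = 784$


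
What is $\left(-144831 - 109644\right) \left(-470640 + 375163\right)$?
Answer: $24296509575$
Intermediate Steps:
$\left(-144831 - 109644\right) \left(-470640 + 375163\right) = \left(-254475\right) \left(-95477\right) = 24296509575$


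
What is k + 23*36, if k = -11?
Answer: 817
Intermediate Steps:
k + 23*36 = -11 + 23*36 = -11 + 828 = 817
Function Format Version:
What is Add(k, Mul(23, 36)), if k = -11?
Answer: 817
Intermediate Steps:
Add(k, Mul(23, 36)) = Add(-11, Mul(23, 36)) = Add(-11, 828) = 817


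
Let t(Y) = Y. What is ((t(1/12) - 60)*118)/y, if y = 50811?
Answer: -42421/304866 ≈ -0.13915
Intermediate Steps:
((t(1/12) - 60)*118)/y = ((1/12 - 60)*118)/50811 = ((1/12 - 60)*118)*(1/50811) = -719/12*118*(1/50811) = -42421/6*1/50811 = -42421/304866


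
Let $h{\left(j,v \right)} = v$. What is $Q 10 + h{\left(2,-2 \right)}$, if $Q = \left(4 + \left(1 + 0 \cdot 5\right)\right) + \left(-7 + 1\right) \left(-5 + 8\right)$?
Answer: $-132$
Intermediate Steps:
$Q = -13$ ($Q = \left(4 + \left(1 + 0\right)\right) - 18 = \left(4 + 1\right) - 18 = 5 - 18 = -13$)
$Q 10 + h{\left(2,-2 \right)} = \left(-13\right) 10 - 2 = -130 - 2 = -132$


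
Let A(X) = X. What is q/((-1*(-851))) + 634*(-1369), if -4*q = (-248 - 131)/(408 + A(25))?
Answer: -1279293383293/1473932 ≈ -8.6795e+5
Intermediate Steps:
q = 379/1732 (q = -(-248 - 131)/(4*(408 + 25)) = -(-379)/(4*433) = -¼*(-379/433) = 379/1732 ≈ 0.21882)
q/((-1*(-851))) + 634*(-1369) = 379/(1732*((-1*(-851)))) + 634*(-1369) = (379/1732)/851 - 867946 = (379/1732)*(1/851) - 867946 = 379/1473932 - 867946 = -1279293383293/1473932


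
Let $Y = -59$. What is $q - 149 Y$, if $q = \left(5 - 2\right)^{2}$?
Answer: $8800$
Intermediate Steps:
$q = 9$ ($q = 3^{2} = 9$)
$q - 149 Y = 9 - -8791 = 9 + 8791 = 8800$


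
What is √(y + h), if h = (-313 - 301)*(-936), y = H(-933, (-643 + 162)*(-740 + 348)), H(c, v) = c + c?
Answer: √572838 ≈ 756.86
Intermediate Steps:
H(c, v) = 2*c
y = -1866 (y = 2*(-933) = -1866)
h = 574704 (h = -614*(-936) = 574704)
√(y + h) = √(-1866 + 574704) = √572838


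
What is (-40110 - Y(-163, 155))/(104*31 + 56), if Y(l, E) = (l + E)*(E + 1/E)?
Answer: -3012421/254200 ≈ -11.851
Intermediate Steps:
Y(l, E) = (E + l)*(E + 1/E)
(-40110 - Y(-163, 155))/(104*31 + 56) = (-40110 - (1 + 155² + 155*(-163) - 163/155))/(104*31 + 56) = (-40110 - (1 + 24025 - 25265 - 163*1/155))/(3224 + 56) = (-40110 - (1 + 24025 - 25265 - 163/155))/3280 = (-40110 - 1*(-192208/155))*(1/3280) = (-40110 + 192208/155)*(1/3280) = -6024842/155*1/3280 = -3012421/254200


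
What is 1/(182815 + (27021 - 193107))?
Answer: 1/16729 ≈ 5.9776e-5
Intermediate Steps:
1/(182815 + (27021 - 193107)) = 1/(182815 - 166086) = 1/16729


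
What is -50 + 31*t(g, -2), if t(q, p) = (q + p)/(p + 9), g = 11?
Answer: -71/7 ≈ -10.143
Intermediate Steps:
t(q, p) = (p + q)/(9 + p)
-50 + 31*t(g, -2) = -50 + 31*((-2 + 11)/(9 - 2)) = -50 + 31*(9/7) = -50 + 279/7 = -71/7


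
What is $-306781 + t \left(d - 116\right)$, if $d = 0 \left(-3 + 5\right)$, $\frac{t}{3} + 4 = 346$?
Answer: $-425797$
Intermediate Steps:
$t = 1026$ ($t = -12 + 3 \cdot 346 = -12 + 1038 = 1026$)
$d = 0$ ($d = 0 \cdot 2 = 0$)
$-306781 + t \left(d - 116\right) = -306781 + 1026 \left(0 - 116\right) = -306781 + 1026 \left(-116\right) = -306781 - 119016 = -425797$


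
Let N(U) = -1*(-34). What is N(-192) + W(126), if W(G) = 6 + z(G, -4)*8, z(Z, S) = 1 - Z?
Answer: -960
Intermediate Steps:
N(U) = 34
W(G) = 14 - 8*G (W(G) = 6 + (1 - G)*8 = 6 + (8 - 8*G) = 14 - 8*G)
N(-192) + W(126) = 34 + (14 - 8*126) = 34 + (14 - 1008) = 34 - 994 = -960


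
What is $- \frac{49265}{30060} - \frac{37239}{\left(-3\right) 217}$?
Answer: $\frac{434065}{7812} \approx 55.564$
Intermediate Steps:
$- \frac{49265}{30060} - \frac{37239}{\left(-3\right) 217} = \left(-49265\right) \frac{1}{30060} - \frac{37239}{-651} = - \frac{59}{36} - - \frac{12413}{217} = - \frac{59}{36} + \frac{12413}{217} = \frac{434065}{7812}$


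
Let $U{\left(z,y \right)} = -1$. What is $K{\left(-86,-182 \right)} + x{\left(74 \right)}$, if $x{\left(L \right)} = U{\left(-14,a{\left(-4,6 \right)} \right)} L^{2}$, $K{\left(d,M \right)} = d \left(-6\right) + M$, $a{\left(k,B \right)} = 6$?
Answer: $-5142$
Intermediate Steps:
$K{\left(d,M \right)} = M - 6 d$ ($K{\left(d,M \right)} = - 6 d + M = M - 6 d$)
$x{\left(L \right)} = - L^{2}$
$K{\left(-86,-182 \right)} + x{\left(74 \right)} = \left(-182 - -516\right) - 74^{2} = \left(-182 + 516\right) - 5476 = 334 - 5476 = -5142$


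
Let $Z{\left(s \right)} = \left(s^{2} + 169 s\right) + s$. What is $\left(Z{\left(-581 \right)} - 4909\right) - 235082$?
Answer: $-1200$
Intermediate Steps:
$Z{\left(s \right)} = s^{2} + 170 s$
$\left(Z{\left(-581 \right)} - 4909\right) - 235082 = \left(- 581 \left(170 - 581\right) - 4909\right) - 235082 = \left(\left(-581\right) \left(-411\right) - 4909\right) - 235082 = \left(238791 - 4909\right) - 235082 = 233882 - 235082 = -1200$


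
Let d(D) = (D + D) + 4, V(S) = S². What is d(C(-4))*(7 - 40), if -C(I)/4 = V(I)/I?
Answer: -1188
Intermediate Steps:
C(I) = -4*I (C(I) = -4*I²/I = -4*I)
d(D) = 4 + 2*D (d(D) = 2*D + 4 = 4 + 2*D)
d(C(-4))*(7 - 40) = (4 + 2*(-4*(-4)))*(7 - 40) = (4 + 2*16)*(-33) = (4 + 32)*(-33) = 36*(-33) = -1188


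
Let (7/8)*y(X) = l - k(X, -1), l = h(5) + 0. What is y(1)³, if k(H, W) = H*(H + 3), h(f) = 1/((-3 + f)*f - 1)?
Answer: -64000/729 ≈ -87.792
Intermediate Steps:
h(f) = 1/(-1 + f*(-3 + f)) (h(f) = 1/(f*(-3 + f) - 1) = 1/(-1 + f*(-3 + f)))
k(H, W) = H*(3 + H)
l = ⅑ (l = 1/(-1 + 5² - 3*5) + 0 = 1/(-1 + 25 - 15) + 0 = 1/9 + 0 = ⅑ + 0 = ⅑ ≈ 0.11111)
y(X) = 8/63 - 8*X*(3 + X)/7 (y(X) = 8*(⅑ - X*(3 + X))/7 = 8/63 - 8*X*(3 + X)/7)
y(1)³ = (8/63 - 8/7*1*(3 + 1))³ = (8/63 - 8/7*1*4)³ = (8/63 - 32/7)³ = (-40/9)³ = -64000/729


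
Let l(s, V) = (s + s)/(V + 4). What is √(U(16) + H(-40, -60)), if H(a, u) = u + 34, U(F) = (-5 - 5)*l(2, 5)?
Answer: I*√274/3 ≈ 5.5176*I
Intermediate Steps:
l(s, V) = 2*s/(4 + V) (l(s, V) = (2*s)/(4 + V) = 2*s/(4 + V))
U(F) = -40/9 (U(F) = (-5 - 5)*(2*2/(4 + 5)) = -20*2/9 = -10*4/9 = -40/9)
H(a, u) = 34 + u
√(U(16) + H(-40, -60)) = √(-40/9 + (34 - 60)) = √(-40/9 - 26) = √(-274/9) = I*√274/3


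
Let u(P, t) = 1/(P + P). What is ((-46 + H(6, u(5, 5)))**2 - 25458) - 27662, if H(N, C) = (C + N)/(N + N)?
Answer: -735127319/14400 ≈ -51051.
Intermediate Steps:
u(P, t) = 1/(2*P)
H(N, C) = (C + N)/(2*N) (H(N, C) = (C + N)/((2*N)) = (C + N)*(1/(2*N)) = (C + N)/(2*N))
((-46 + H(6, u(5, 5)))**2 - 25458) - 27662 = ((-46 + (1/2)*((1/2)/5 + 6)/6)**2 - 25458) - 27662 = ((-46 + (1/2)*(1/6)*((1/2)*(1/5) + 6))**2 - 25458) - 27662 = ((-46 + (1/2)*(1/6)*(1/10 + 6))**2 - 25458) - 27662 = ((-46 + (1/2)*(1/6)*(61/10))**2 - 25458) - 27662 = ((-46 + 61/120)**2 - 25458) - 27662 = ((-5459/120)**2 - 25458) - 27662 = (29800681/14400 - 25458) - 27662 = -336794519/14400 - 27662 = -735127319/14400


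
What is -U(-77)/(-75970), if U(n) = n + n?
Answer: -77/37985 ≈ -0.0020271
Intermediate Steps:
U(n) = 2*n
-U(-77)/(-75970) = -2*(-77)/(-75970) = -(-154)*(-1)/75970 = -1*77/37985 = -77/37985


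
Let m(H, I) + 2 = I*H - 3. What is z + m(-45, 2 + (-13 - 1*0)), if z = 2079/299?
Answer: 148589/299 ≈ 496.95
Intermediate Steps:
m(H, I) = -5 + H*I (m(H, I) = -2 + (I*H - 3) = -2 + (H*I - 3) = -2 + (-3 + H*I) = -5 + H*I)
z = 2079/299 (z = 2079*(1/299) = 2079/299 ≈ 6.9532)
z + m(-45, 2 + (-13 - 1*0)) = 2079/299 + (-5 - 45*(2 + (-13 - 1*0))) = 2079/299 + (-5 - 45*(2 + (-13 + 0))) = 2079/299 + (-5 - 45*(2 - 13)) = 2079/299 + (-5 - 45*(-11)) = 2079/299 + (-5 + 495) = 2079/299 + 490 = 148589/299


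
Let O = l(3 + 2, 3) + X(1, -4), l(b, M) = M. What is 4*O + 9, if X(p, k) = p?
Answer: 25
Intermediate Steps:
O = 4 (O = 3 + 1 = 4)
4*O + 9 = 4*4 + 9 = 16 + 9 = 25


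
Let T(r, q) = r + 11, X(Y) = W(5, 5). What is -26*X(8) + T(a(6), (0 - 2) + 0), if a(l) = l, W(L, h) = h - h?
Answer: 17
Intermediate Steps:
W(L, h) = 0
X(Y) = 0
T(r, q) = 11 + r
-26*X(8) + T(a(6), (0 - 2) + 0) = -26*0 + (11 + 6) = 0 + 17 = 17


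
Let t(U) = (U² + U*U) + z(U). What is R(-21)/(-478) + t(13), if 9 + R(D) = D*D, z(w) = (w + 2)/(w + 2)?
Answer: 80805/239 ≈ 338.10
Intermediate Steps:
z(w) = 1 (z(w) = (2 + w)/(2 + w) = 1)
R(D) = -9 + D² (R(D) = -9 + D*D = -9 + D²)
t(U) = 1 + 2*U² (t(U) = (U² + U*U) + 1 = (U² + U²) + 1 = 2*U² + 1 = 1 + 2*U²)
R(-21)/(-478) + t(13) = (-9 + (-21)²)/(-478) + (1 + 2*13²) = (-9 + 441)*(-1/478) + (1 + 2*169) = 432*(-1/478) + (1 + 338) = -216/239 + 339 = 80805/239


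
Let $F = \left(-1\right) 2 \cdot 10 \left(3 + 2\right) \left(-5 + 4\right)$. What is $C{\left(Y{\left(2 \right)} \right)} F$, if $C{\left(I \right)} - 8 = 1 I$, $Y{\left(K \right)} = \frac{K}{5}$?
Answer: $840$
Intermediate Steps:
$Y{\left(K \right)} = \frac{K}{5}$ ($Y{\left(K \right)} = K \frac{1}{5} = \frac{K}{5}$)
$C{\left(I \right)} = 8 + I$ ($C{\left(I \right)} = 8 + 1 I = 8 + I$)
$F = 100$ ($F = \left(-2\right) 10 \cdot 5 \left(-1\right) = \left(-20\right) \left(-5\right) = 100$)
$C{\left(Y{\left(2 \right)} \right)} F = \left(8 + \frac{1}{5} \cdot 2\right) 100 = \left(8 + \frac{2}{5}\right) 100 = \frac{42}{5} \cdot 100 = 840$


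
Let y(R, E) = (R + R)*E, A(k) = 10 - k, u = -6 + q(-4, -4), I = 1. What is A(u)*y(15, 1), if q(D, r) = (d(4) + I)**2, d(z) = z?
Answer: -270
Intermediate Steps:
q(D, r) = 25 (q(D, r) = (4 + 1)**2 = 5**2 = 25)
u = 19 (u = -6 + 25 = 19)
y(R, E) = 2*E*R (y(R, E) = (2*R)*E = 2*E*R)
A(u)*y(15, 1) = (10 - 1*19)*(2*1*15) = (10 - 19)*30 = -9*30 = -270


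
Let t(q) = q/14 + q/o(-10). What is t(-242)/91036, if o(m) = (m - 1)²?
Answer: -135/637252 ≈ -0.00021185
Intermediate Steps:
o(m) = (-1 + m)²
t(q) = 135*q/1694 (t(q) = q/14 + q/((-1 - 10)²) = q*(1/14) + q/((-11)²) = q/14 + q/121 = 135*q/1694)
t(-242)/91036 = ((135/1694)*(-242))/91036 = -135/7*1/91036 = -135/637252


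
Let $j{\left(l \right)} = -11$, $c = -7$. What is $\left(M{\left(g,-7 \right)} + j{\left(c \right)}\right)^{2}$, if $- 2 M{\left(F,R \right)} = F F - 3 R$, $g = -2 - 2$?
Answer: $\frac{3481}{4} \approx 870.25$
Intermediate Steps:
$g = -4$
$M{\left(F,R \right)} = - \frac{F^{2}}{2} + \frac{3 R}{2}$ ($M{\left(F,R \right)} = - \frac{F F - 3 R}{2} = - \frac{F^{2} - 3 R}{2} = - \frac{F^{2}}{2} + \frac{3 R}{2}$)
$\left(M{\left(g,-7 \right)} + j{\left(c \right)}\right)^{2} = \left(\left(- \frac{\left(-4\right)^{2}}{2} + \frac{3}{2} \left(-7\right)\right) - 11\right)^{2} = \left(\left(\left(- \frac{1}{2}\right) 16 - \frac{21}{2}\right) - 11\right)^{2} = \left(\left(-8 - \frac{21}{2}\right) - 11\right)^{2} = \left(- \frac{37}{2} - 11\right)^{2} = \left(- \frac{59}{2}\right)^{2} = \frac{3481}{4}$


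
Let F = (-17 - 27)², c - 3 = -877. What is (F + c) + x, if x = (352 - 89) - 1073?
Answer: 252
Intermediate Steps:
x = -810 (x = 263 - 1073 = -810)
c = -874 (c = 3 - 877 = -874)
F = 1936 (F = (-44)² = 1936)
(F + c) + x = (1936 - 874) - 810 = 1062 - 810 = 252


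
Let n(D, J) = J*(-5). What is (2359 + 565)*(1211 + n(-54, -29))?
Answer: 3964944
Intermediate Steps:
n(D, J) = -5*J
(2359 + 565)*(1211 + n(-54, -29)) = (2359 + 565)*(1211 - 5*(-29)) = 2924*(1211 + 145) = 2924*1356 = 3964944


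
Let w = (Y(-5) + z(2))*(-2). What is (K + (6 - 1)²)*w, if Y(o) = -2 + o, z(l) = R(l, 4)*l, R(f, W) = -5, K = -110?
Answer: -2890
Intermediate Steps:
z(l) = -5*l
w = 34 (w = ((-2 - 5) - 5*2)*(-2) = (-7 - 10)*(-2) = -17*(-2) = 34)
(K + (6 - 1)²)*w = (-110 + (6 - 1)²)*34 = (-110 + 5²)*34 = (-110 + 25)*34 = -85*34 = -2890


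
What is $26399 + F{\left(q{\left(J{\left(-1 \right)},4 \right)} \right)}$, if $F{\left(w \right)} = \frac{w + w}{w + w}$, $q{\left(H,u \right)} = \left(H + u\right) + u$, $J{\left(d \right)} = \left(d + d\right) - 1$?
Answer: $26400$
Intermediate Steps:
$J{\left(d \right)} = -1 + 2 d$ ($J{\left(d \right)} = 2 d - 1 = -1 + 2 d$)
$q{\left(H,u \right)} = H + 2 u$
$F{\left(w \right)} = 1$ ($F{\left(w \right)} = \frac{2 w}{2 w} = 2 w \frac{1}{2 w} = 1$)
$26399 + F{\left(q{\left(J{\left(-1 \right)},4 \right)} \right)} = 26399 + 1 = 26400$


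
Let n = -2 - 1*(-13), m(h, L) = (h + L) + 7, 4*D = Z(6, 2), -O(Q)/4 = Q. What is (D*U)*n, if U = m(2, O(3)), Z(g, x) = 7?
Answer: -231/4 ≈ -57.750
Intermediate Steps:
O(Q) = -4*Q
D = 7/4 (D = (¼)*7 = 7/4 ≈ 1.7500)
m(h, L) = 7 + L + h (m(h, L) = (L + h) + 7 = 7 + L + h)
U = -3 (U = 7 - 4*3 + 2 = 7 - 12 + 2 = -3)
n = 11 (n = -2 + 13 = 11)
(D*U)*n = ((7/4)*(-3))*11 = -21/4*11 = -231/4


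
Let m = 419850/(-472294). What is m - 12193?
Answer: -2879550296/236147 ≈ -12194.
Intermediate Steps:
m = -209925/236147 (m = 419850*(-1/472294) = -209925/236147 ≈ -0.88896)
m - 12193 = -209925/236147 - 12193 = -2879550296/236147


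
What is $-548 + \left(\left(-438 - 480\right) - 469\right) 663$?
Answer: $-920129$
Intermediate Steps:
$-548 + \left(\left(-438 - 480\right) - 469\right) 663 = -548 + \left(-918 - 469\right) 663 = -548 - 919581 = -920129$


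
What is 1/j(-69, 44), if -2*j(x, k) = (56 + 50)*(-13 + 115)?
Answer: -1/5406 ≈ -0.00018498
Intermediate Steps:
j(x, k) = -5406 (j(x, k) = -(56 + 50)*(-13 + 115)/2 = -53*102 = -½*10812 = -5406)
1/j(-69, 44) = 1/(-5406) = -1/5406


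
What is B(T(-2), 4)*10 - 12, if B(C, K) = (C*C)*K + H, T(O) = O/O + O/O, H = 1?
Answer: 158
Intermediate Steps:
T(O) = 2 (T(O) = 1 + 1 = 2)
B(C, K) = 1 + K*C² (B(C, K) = (C*C)*K + 1 = C²*K + 1 = K*C² + 1 = 1 + K*C²)
B(T(-2), 4)*10 - 12 = (1 + 4*2²)*10 - 12 = (1 + 4*4)*10 - 12 = (1 + 16)*10 - 12 = 17*10 - 12 = 170 - 12 = 158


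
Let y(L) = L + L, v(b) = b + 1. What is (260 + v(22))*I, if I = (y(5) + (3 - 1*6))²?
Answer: 13867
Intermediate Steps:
v(b) = 1 + b
y(L) = 2*L
I = 49 (I = (2*5 + (3 - 1*6))² = (10 + (3 - 6))² = (10 - 3)² = 7² = 49)
(260 + v(22))*I = (260 + (1 + 22))*49 = (260 + 23)*49 = 283*49 = 13867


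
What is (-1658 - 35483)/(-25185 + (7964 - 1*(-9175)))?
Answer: 37141/8046 ≈ 4.6161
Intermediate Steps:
(-1658 - 35483)/(-25185 + (7964 - 1*(-9175))) = -37141/(-25185 + (7964 + 9175)) = -37141/(-25185 + 17139) = -37141/(-8046) = -37141*(-1/8046) = 37141/8046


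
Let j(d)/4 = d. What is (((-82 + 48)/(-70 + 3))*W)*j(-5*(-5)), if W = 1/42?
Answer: 1700/1407 ≈ 1.2082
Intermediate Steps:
j(d) = 4*d
W = 1/42 ≈ 0.023810
(((-82 + 48)/(-70 + 3))*W)*j(-5*(-5)) = (((-82 + 48)/(-70 + 3))*(1/42))*(4*(-5*(-5))) = (-34/(-67)*(1/42))*(4*25) = (-34*(-1/67)*(1/42))*100 = ((34/67)*(1/42))*100 = (17/1407)*100 = 1700/1407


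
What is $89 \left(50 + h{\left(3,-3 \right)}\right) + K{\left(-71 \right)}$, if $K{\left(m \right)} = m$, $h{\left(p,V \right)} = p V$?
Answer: $3578$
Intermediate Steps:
$h{\left(p,V \right)} = V p$
$89 \left(50 + h{\left(3,-3 \right)}\right) + K{\left(-71 \right)} = 89 \left(50 - 9\right) - 71 = 89 \cdot 41 - 71 = 3649 - 71 = 3578$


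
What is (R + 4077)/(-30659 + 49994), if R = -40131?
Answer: -12018/6445 ≈ -1.8647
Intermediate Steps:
(R + 4077)/(-30659 + 49994) = (-40131 + 4077)/(-30659 + 49994) = -36054/19335 = -36054*1/19335 = -12018/6445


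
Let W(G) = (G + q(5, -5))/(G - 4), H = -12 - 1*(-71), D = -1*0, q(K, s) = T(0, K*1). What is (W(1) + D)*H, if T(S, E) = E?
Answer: -118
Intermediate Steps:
q(K, s) = K (q(K, s) = K*1 = K)
D = 0
H = 59 (H = -12 + 71 = 59)
W(G) = (5 + G)/(-4 + G) (W(G) = (G + 5)/(G - 4) = (5 + G)/(-4 + G))
(W(1) + D)*H = ((5 + 1)/(-4 + 1) + 0)*59 = (6/(-3) + 0)*59 = (-⅓*6 + 0)*59 = (-2 + 0)*59 = -2*59 = -118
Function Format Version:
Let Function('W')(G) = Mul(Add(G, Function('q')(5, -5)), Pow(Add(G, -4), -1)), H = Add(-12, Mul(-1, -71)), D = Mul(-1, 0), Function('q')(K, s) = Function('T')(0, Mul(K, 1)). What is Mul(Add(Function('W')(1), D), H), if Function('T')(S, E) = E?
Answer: -118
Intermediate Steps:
Function('q')(K, s) = K (Function('q')(K, s) = Mul(K, 1) = K)
D = 0
H = 59 (H = Add(-12, 71) = 59)
Function('W')(G) = Mul(Pow(Add(-4, G), -1), Add(5, G)) (Function('W')(G) = Mul(Add(G, 5), Pow(Add(G, -4), -1)) = Mul(Add(5, G), Pow(Add(-4, G), -1)) = Mul(Pow(Add(-4, G), -1), Add(5, G)))
Mul(Add(Function('W')(1), D), H) = Mul(Add(Mul(Pow(Add(-4, 1), -1), Add(5, 1)), 0), 59) = Mul(Add(Mul(Pow(-3, -1), 6), 0), 59) = Mul(Add(Mul(Rational(-1, 3), 6), 0), 59) = Mul(Add(-2, 0), 59) = Mul(-2, 59) = -118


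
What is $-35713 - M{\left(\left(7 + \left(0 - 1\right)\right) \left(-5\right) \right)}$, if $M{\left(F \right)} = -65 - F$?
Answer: $-35678$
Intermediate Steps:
$-35713 - M{\left(\left(7 + \left(0 - 1\right)\right) \left(-5\right) \right)} = -35713 - \left(-65 - \left(7 + \left(0 - 1\right)\right) \left(-5\right)\right) = -35713 - \left(-65 - \left(7 - 1\right) \left(-5\right)\right) = -35713 - \left(-65 - 6 \left(-5\right)\right) = -35713 - \left(-65 - -30\right) = -35713 - \left(-65 + 30\right) = -35713 - -35 = -35713 + 35 = -35678$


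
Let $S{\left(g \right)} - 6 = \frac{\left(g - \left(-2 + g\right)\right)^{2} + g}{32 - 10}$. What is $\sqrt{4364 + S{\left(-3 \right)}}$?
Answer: $\frac{\sqrt{2115102}}{22} \approx 66.106$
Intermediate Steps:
$S{\left(g \right)} = \frac{68}{11} + \frac{g}{22}$ ($S{\left(g \right)} = 6 + \frac{\left(g - \left(-2 + g\right)\right)^{2} + g}{32 - 10} = 6 + \frac{2^{2} + g}{22} = 6 + \left(4 + g\right) \frac{1}{22} = 6 + \left(\frac{2}{11} + \frac{g}{22}\right) = \frac{68}{11} + \frac{g}{22}$)
$\sqrt{4364 + S{\left(-3 \right)}} = \sqrt{4364 + \left(\frac{68}{11} + \frac{1}{22} \left(-3\right)\right)} = \sqrt{4364 + \left(\frac{68}{11} - \frac{3}{22}\right)} = \sqrt{4364 + \frac{133}{22}} = \sqrt{\frac{96141}{22}} = \frac{\sqrt{2115102}}{22}$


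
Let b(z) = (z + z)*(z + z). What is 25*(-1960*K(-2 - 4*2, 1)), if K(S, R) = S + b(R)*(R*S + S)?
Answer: 4410000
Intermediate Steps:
b(z) = 4*z² (b(z) = (2*z)*(2*z) = 4*z²)
K(S, R) = S + 4*R²*(S + R*S) (K(S, R) = S + (4*R²)*(R*S + S) = S + (4*R²)*(S + R*S) = S + 4*R²*(S + R*S))
25*(-1960*K(-2 - 4*2, 1)) = 25*(-1960*(-2 - 4*2)*(1 + 4*1² + 4*1³)) = 25*(-1960*(-2 - 8)*(1 + 4*1 + 4*1)) = 25*(-(-19600)*(1 + 4 + 4)) = 25*(-(-19600)*9) = 25*(-1960*(-90)) = 25*176400 = 4410000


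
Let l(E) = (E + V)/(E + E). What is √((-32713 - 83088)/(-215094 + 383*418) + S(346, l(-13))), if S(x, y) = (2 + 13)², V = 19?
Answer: √274797622/1100 ≈ 15.070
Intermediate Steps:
l(E) = (19 + E)/(2*E) (l(E) = (E + 19)/(E + E) = (19 + E)/((2*E)) = (19 + E)*(1/(2*E)) = (19 + E)/(2*E))
S(x, y) = 225 (S(x, y) = 15² = 225)
√((-32713 - 83088)/(-215094 + 383*418) + S(346, l(-13))) = √((-32713 - 83088)/(-215094 + 383*418) + 225) = √(-115801/(-215094 + 160094) + 225) = √(-115801/(-55000) + 225) = √(-115801*(-1/55000) + 225) = √(115801/55000 + 225) = √(12490801/55000) = √274797622/1100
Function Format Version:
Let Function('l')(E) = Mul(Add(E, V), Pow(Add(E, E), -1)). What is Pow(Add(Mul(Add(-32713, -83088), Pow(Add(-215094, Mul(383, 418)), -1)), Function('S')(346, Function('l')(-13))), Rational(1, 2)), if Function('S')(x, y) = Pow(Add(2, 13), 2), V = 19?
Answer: Mul(Rational(1, 1100), Pow(274797622, Rational(1, 2))) ≈ 15.070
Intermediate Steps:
Function('l')(E) = Mul(Rational(1, 2), Pow(E, -1), Add(19, E)) (Function('l')(E) = Mul(Add(E, 19), Pow(Add(E, E), -1)) = Mul(Add(19, E), Pow(Mul(2, E), -1)) = Mul(Add(19, E), Mul(Rational(1, 2), Pow(E, -1))) = Mul(Rational(1, 2), Pow(E, -1), Add(19, E)))
Function('S')(x, y) = 225 (Function('S')(x, y) = Pow(15, 2) = 225)
Pow(Add(Mul(Add(-32713, -83088), Pow(Add(-215094, Mul(383, 418)), -1)), Function('S')(346, Function('l')(-13))), Rational(1, 2)) = Pow(Add(Mul(Add(-32713, -83088), Pow(Add(-215094, Mul(383, 418)), -1)), 225), Rational(1, 2)) = Pow(Add(Mul(-115801, Pow(Add(-215094, 160094), -1)), 225), Rational(1, 2)) = Pow(Add(Mul(-115801, Pow(-55000, -1)), 225), Rational(1, 2)) = Pow(Add(Mul(-115801, Rational(-1, 55000)), 225), Rational(1, 2)) = Pow(Add(Rational(115801, 55000), 225), Rational(1, 2)) = Pow(Rational(12490801, 55000), Rational(1, 2)) = Mul(Rational(1, 1100), Pow(274797622, Rational(1, 2)))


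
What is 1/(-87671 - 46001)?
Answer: -1/133672 ≈ -7.4810e-6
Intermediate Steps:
1/(-87671 - 46001) = 1/(-133672) = -1/133672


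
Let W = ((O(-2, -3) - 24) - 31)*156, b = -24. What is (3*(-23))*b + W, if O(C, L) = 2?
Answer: -6612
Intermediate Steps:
W = -8268 (W = ((2 - 24) - 31)*156 = (-22 - 31)*156 = -53*156 = -8268)
(3*(-23))*b + W = (3*(-23))*(-24) - 8268 = -69*(-24) - 8268 = 1656 - 8268 = -6612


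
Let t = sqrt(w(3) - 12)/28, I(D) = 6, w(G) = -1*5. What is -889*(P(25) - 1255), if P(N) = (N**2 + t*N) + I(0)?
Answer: 554736 - 3175*I*sqrt(17)/4 ≈ 5.5474e+5 - 3272.7*I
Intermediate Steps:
w(G) = -5
t = I*sqrt(17)/28 (t = sqrt(-5 - 12)/28 = sqrt(-17)*(1/28) = (I*sqrt(17))*(1/28) = I*sqrt(17)/28 ≈ 0.14725*I)
P(N) = 6 + N**2 + I*N*sqrt(17)/28 (P(N) = (N**2 + (I*sqrt(17)/28)*N) + 6 = (N**2 + I*N*sqrt(17)/28) + 6 = 6 + N**2 + I*N*sqrt(17)/28)
-889*(P(25) - 1255) = -889*((6 + 25**2 + (1/28)*I*25*sqrt(17)) - 1255) = -889*((6 + 625 + 25*I*sqrt(17)/28) - 1255) = -889*((631 + 25*I*sqrt(17)/28) - 1255) = -889*(-624 + 25*I*sqrt(17)/28) = 554736 - 3175*I*sqrt(17)/4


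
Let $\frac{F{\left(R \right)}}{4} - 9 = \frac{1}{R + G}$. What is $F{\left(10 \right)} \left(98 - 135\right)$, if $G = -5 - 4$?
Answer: $-1480$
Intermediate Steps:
$G = -9$ ($G = -5 - 4 = -9$)
$F{\left(R \right)} = 36 + \frac{4}{-9 + R}$ ($F{\left(R \right)} = 36 + \frac{4}{R - 9} = 36 + \frac{4}{-9 + R}$)
$F{\left(10 \right)} \left(98 - 135\right) = \frac{4 \left(-80 + 9 \cdot 10\right)}{-9 + 10} \left(98 - 135\right) = \frac{4 \left(-80 + 90\right)}{1} \left(-37\right) = 4 \cdot 1 \cdot 10 \left(-37\right) = 40 \left(-37\right) = -1480$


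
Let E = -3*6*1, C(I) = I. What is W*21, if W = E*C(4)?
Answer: -1512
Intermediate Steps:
E = -18 (E = -18*1 = -18)
W = -72 (W = -18*4 = -72)
W*21 = -72*21 = -1512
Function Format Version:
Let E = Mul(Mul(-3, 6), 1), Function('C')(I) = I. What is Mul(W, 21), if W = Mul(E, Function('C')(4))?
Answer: -1512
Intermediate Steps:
E = -18 (E = Mul(-18, 1) = -18)
W = -72 (W = Mul(-18, 4) = -72)
Mul(W, 21) = Mul(-72, 21) = -1512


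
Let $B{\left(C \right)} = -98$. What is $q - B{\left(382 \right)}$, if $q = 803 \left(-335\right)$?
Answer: $-268907$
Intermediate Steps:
$q = -269005$
$q - B{\left(382 \right)} = -269005 - -98 = -269005 + 98 = -268907$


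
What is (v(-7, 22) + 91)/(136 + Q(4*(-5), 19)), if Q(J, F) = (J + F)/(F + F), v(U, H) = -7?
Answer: 3192/5167 ≈ 0.61777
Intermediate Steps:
Q(J, F) = (F + J)/(2*F) (Q(J, F) = (F + J)/((2*F)) = (F + J)*(1/(2*F)) = (F + J)/(2*F))
(v(-7, 22) + 91)/(136 + Q(4*(-5), 19)) = (-7 + 91)/(136 + (½)*(19 + 4*(-5))/19) = 84/(136 + (½)*(1/19)*(19 - 20)) = 84/(136 + (½)*(1/19)*(-1)) = 84/(136 - 1/38) = 84/(5167/38) = 84*(38/5167) = 3192/5167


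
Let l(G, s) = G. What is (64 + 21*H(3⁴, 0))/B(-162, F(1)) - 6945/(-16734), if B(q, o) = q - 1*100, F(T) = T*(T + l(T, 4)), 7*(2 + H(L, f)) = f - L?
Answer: 459817/365359 ≈ 1.2585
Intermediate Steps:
H(L, f) = -2 - L/7 + f/7 (H(L, f) = -2 + (f - L)/7 = -2 + (-L/7 + f/7) = -2 - L/7 + f/7)
F(T) = 2*T² (F(T) = T*(T + T) = T*(2*T) = 2*T²)
B(q, o) = -100 + q (B(q, o) = q - 100 = -100 + q)
(64 + 21*H(3⁴, 0))/B(-162, F(1)) - 6945/(-16734) = (64 + 21*(-2 - ⅐*3⁴ + (⅐)*0))/(-100 - 162) - 6945/(-16734) = (64 + 21*(-2 - ⅐*81 + 0))/(-262) - 6945*(-1/16734) = (64 + 21*(-2 - 81/7 + 0))*(-1/262) + 2315/5578 = (64 + 21*(-95/7))*(-1/262) + 2315/5578 = (64 - 285)*(-1/262) + 2315/5578 = -221*(-1/262) + 2315/5578 = 221/262 + 2315/5578 = 459817/365359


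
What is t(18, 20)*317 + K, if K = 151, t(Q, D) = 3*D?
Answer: 19171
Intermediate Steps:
t(18, 20)*317 + K = (3*20)*317 + 151 = 60*317 + 151 = 19020 + 151 = 19171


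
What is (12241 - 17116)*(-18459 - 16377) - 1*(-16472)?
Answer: 169841972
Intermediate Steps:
(12241 - 17116)*(-18459 - 16377) - 1*(-16472) = -4875*(-34836) + 16472 = 169825500 + 16472 = 169841972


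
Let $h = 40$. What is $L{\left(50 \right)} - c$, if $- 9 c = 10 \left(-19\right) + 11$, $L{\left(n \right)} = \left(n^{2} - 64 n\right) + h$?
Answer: $- \frac{6119}{9} \approx -679.89$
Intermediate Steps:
$L{\left(n \right)} = 40 + n^{2} - 64 n$ ($L{\left(n \right)} = \left(n^{2} - 64 n\right) + 40 = 40 + n^{2} - 64 n$)
$c = \frac{179}{9}$ ($c = - \frac{10 \left(-19\right) + 11}{9} = - \frac{-190 + 11}{9} = \left(- \frac{1}{9}\right) \left(-179\right) = \frac{179}{9} \approx 19.889$)
$L{\left(50 \right)} - c = \left(40 + 50^{2} - 3200\right) - \frac{179}{9} = \left(40 + 2500 - 3200\right) - \frac{179}{9} = -660 - \frac{179}{9} = - \frac{6119}{9}$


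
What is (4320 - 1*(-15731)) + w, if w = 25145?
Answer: 45196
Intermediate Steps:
(4320 - 1*(-15731)) + w = (4320 - 1*(-15731)) + 25145 = (4320 + 15731) + 25145 = 20051 + 25145 = 45196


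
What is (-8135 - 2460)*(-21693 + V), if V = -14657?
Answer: 385128250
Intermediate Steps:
(-8135 - 2460)*(-21693 + V) = (-8135 - 2460)*(-21693 - 14657) = -10595*(-36350) = 385128250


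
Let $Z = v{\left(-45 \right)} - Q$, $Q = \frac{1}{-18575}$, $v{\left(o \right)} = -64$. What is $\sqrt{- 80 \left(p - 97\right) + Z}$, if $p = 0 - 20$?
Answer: $\frac{\sqrt{128296188343}}{3715} \approx 96.416$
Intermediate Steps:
$Q = - \frac{1}{18575} \approx -5.3836 \cdot 10^{-5}$
$p = -20$ ($p = 0 - 20 = -20$)
$Z = - \frac{1188799}{18575}$ ($Z = -64 - - \frac{1}{18575} = -64 + \frac{1}{18575} = - \frac{1188799}{18575} \approx -64.0$)
$\sqrt{- 80 \left(p - 97\right) + Z} = \sqrt{- 80 \left(-20 - 97\right) - \frac{1188799}{18575}} = \sqrt{\left(-80\right) \left(-117\right) - \frac{1188799}{18575}} = \sqrt{9360 - \frac{1188799}{18575}} = \sqrt{\frac{172673201}{18575}} = \frac{\sqrt{128296188343}}{3715}$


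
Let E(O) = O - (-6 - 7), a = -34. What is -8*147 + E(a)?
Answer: -1197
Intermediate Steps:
E(O) = 13 + O (E(O) = O - 1*(-13) = O + 13 = 13 + O)
-8*147 + E(a) = -8*147 + (13 - 34) = -1176 - 21 = -1197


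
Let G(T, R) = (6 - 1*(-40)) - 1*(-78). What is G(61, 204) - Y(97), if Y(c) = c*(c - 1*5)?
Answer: -8800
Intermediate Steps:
Y(c) = c*(-5 + c) (Y(c) = c*(c - 5) = c*(-5 + c))
G(T, R) = 124 (G(T, R) = (6 + 40) + 78 = 46 + 78 = 124)
G(61, 204) - Y(97) = 124 - 97*(-5 + 97) = 124 - 97*92 = 124 - 1*8924 = 124 - 8924 = -8800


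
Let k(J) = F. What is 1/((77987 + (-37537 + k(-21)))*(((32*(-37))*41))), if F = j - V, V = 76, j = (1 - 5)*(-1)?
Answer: -1/1960109632 ≈ -5.1018e-10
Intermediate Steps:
j = 4 (j = -4*(-1) = 4)
F = -72 (F = 4 - 1*76 = 4 - 76 = -72)
k(J) = -72
1/((77987 + (-37537 + k(-21)))*(((32*(-37))*41))) = 1/((77987 + (-37537 - 72))*(((32*(-37))*41))) = 1/((77987 - 37609)*((-1184*41))) = 1/(40378*(-48544)) = (1/40378)*(-1/48544) = -1/1960109632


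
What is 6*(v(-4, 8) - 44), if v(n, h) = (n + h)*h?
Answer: -72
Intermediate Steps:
v(n, h) = h*(h + n) (v(n, h) = (h + n)*h = h*(h + n))
6*(v(-4, 8) - 44) = 6*(8*(8 - 4) - 44) = 6*(8*4 - 44) = 6*(32 - 44) = 6*(-12) = -72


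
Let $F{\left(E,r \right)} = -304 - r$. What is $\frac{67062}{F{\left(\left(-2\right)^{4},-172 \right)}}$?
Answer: $- \frac{11177}{22} \approx -508.05$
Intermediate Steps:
$\frac{67062}{F{\left(\left(-2\right)^{4},-172 \right)}} = \frac{67062}{-304 - -172} = \frac{67062}{-304 + 172} = \frac{67062}{-132} = 67062 \left(- \frac{1}{132}\right) = - \frac{11177}{22}$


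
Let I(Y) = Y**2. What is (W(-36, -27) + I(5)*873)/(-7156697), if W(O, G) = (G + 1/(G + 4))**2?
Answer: -11932309/3785892713 ≈ -0.0031518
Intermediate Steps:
W(O, G) = (G + 1/(4 + G))**2
(W(-36, -27) + I(5)*873)/(-7156697) = ((1 + (-27)**2 + 4*(-27))**2/(4 - 27)**2 + 5**2*873)/(-7156697) = ((1 + 729 - 108)**2/(-23)**2 + 25*873)*(-1/7156697) = ((1/529)*622**2 + 21825)*(-1/7156697) = ((1/529)*386884 + 21825)*(-1/7156697) = (386884/529 + 21825)*(-1/7156697) = (11932309/529)*(-1/7156697) = -11932309/3785892713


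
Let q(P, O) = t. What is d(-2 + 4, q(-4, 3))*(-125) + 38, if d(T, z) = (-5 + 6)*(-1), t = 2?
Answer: 163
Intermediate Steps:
q(P, O) = 2
d(T, z) = -1 (d(T, z) = 1*(-1) = -1)
d(-2 + 4, q(-4, 3))*(-125) + 38 = -1*(-125) + 38 = 125 + 38 = 163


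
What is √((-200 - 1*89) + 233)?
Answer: 2*I*√14 ≈ 7.4833*I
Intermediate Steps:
√((-200 - 1*89) + 233) = √((-200 - 89) + 233) = √(-289 + 233) = √(-56) = 2*I*√14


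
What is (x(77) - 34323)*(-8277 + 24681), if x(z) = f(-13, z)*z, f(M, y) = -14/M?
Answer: -7301764884/13 ≈ -5.6167e+8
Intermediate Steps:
x(z) = 14*z/13 (x(z) = (-14/(-13))*z = (-14*(-1/13))*z = 14*z/13)
(x(77) - 34323)*(-8277 + 24681) = ((14/13)*77 - 34323)*(-8277 + 24681) = (1078/13 - 34323)*16404 = -445121/13*16404 = -7301764884/13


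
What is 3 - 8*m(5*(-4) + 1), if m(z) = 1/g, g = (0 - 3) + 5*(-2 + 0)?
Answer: 47/13 ≈ 3.6154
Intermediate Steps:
g = -13 (g = -3 + 5*(-2) = -3 - 10 = -13)
m(z) = -1/13 (m(z) = 1/(-13) = -1/13)
3 - 8*m(5*(-4) + 1) = 3 - 8*(-1/13) = 3 + 8/13 = 47/13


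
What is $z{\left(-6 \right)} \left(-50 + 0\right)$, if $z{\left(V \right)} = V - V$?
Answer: $0$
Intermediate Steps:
$z{\left(V \right)} = 0$
$z{\left(-6 \right)} \left(-50 + 0\right) = 0 \left(-50 + 0\right) = 0 \left(-50\right) = 0$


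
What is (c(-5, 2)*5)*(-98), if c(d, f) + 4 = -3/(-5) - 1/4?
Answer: 3577/2 ≈ 1788.5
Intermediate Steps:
c(d, f) = -73/20 (c(d, f) = -4 + (-3/(-5) - 1/4) = -4 + (-3*(-⅕) - 1*¼) = -4 + (⅗ - ¼) = -4 + 7/20 = -73/20)
(c(-5, 2)*5)*(-98) = -73/20*5*(-98) = -73/4*(-98) = 3577/2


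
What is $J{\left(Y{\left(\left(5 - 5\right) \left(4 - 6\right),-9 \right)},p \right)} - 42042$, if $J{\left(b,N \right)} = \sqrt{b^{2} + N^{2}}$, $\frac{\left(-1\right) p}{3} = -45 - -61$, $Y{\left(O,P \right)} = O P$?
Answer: $-41994$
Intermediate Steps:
$p = -48$ ($p = - 3 \left(-45 - -61\right) = - 3 \left(-45 + 61\right) = \left(-3\right) 16 = -48$)
$J{\left(b,N \right)} = \sqrt{N^{2} + b^{2}}$
$J{\left(Y{\left(\left(5 - 5\right) \left(4 - 6\right),-9 \right)},p \right)} - 42042 = \sqrt{\left(-48\right)^{2} + \left(\left(5 - 5\right) \left(4 - 6\right) \left(-9\right)\right)^{2}} - 42042 = \sqrt{2304 + \left(0 \left(-2\right) \left(-9\right)\right)^{2}} - 42042 = \sqrt{2304 + \left(0 \left(-9\right)\right)^{2}} - 42042 = \sqrt{2304 + 0^{2}} - 42042 = \sqrt{2304 + 0} - 42042 = \sqrt{2304} - 42042 = 48 - 42042 = -41994$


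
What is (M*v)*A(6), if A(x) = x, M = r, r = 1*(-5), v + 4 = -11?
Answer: 450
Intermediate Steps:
v = -15 (v = -4 - 11 = -15)
r = -5
M = -5
(M*v)*A(6) = -5*(-15)*6 = 75*6 = 450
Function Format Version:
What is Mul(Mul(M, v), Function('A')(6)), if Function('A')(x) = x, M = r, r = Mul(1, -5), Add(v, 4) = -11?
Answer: 450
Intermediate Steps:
v = -15 (v = Add(-4, -11) = -15)
r = -5
M = -5
Mul(Mul(M, v), Function('A')(6)) = Mul(Mul(-5, -15), 6) = Mul(75, 6) = 450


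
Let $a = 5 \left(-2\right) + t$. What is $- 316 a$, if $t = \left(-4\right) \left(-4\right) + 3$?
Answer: $-2844$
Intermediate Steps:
$t = 19$ ($t = 16 + 3 = 19$)
$a = 9$ ($a = 5 \left(-2\right) + 19 = -10 + 19 = 9$)
$- 316 a = \left(-316\right) 9 = -2844$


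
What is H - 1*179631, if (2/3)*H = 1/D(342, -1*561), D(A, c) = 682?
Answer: -245016681/1364 ≈ -1.7963e+5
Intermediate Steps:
H = 3/1364 (H = (3/2)/682 = (3/2)*(1/682) = 3/1364 ≈ 0.0021994)
H - 1*179631 = 3/1364 - 1*179631 = 3/1364 - 179631 = -245016681/1364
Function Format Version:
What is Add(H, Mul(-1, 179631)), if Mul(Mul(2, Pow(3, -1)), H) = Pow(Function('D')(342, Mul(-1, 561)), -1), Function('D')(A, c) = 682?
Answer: Rational(-245016681, 1364) ≈ -1.7963e+5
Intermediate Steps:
H = Rational(3, 1364) (H = Mul(Rational(3, 2), Pow(682, -1)) = Mul(Rational(3, 2), Rational(1, 682)) = Rational(3, 1364) ≈ 0.0021994)
Add(H, Mul(-1, 179631)) = Add(Rational(3, 1364), Mul(-1, 179631)) = Add(Rational(3, 1364), -179631) = Rational(-245016681, 1364)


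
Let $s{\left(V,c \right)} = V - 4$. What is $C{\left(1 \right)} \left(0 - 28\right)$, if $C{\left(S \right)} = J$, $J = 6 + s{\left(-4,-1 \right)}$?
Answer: $56$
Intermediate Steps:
$s{\left(V,c \right)} = -4 + V$ ($s{\left(V,c \right)} = V - 4 = -4 + V$)
$J = -2$ ($J = 6 - 8 = -2$)
$C{\left(S \right)} = -2$
$C{\left(1 \right)} \left(0 - 28\right) = - 2 \left(0 - 28\right) = \left(-2\right) \left(-28\right) = 56$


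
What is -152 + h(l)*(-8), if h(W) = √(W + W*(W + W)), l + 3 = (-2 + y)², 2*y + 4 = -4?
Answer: -152 - 8*√2211 ≈ -528.17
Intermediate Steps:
y = -4 (y = -2 + (½)*(-4) = -2 - 2 = -4)
l = 33 (l = -3 + (-2 - 4)² = -3 + (-6)² = -3 + 36 = 33)
h(W) = √(W + 2*W²) (h(W) = √(W + W*(2*W)) = √(W + 2*W²))
-152 + h(l)*(-8) = -152 + √(33*(1 + 2*33))*(-8) = -152 + √(33*(1 + 66))*(-8) = -152 + √(33*67)*(-8) = -152 + √2211*(-8) = -152 - 8*√2211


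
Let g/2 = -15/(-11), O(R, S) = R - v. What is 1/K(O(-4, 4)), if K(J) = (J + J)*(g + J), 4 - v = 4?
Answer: 11/112 ≈ 0.098214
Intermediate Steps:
v = 0 (v = 4 - 1*4 = 4 - 4 = 0)
O(R, S) = R (O(R, S) = R - 1*0 = R + 0 = R)
g = 30/11 (g = 2*(-15/(-11)) = 2*(-15*(-1/11)) = 2*(15/11) = 30/11 ≈ 2.7273)
K(J) = 2*J*(30/11 + J) (K(J) = (J + J)*(30/11 + J) = (2*J)*(30/11 + J) = 2*J*(30/11 + J))
1/K(O(-4, 4)) = 1/((2/11)*(-4)*(30 + 11*(-4))) = 1/((2/11)*(-4)*(30 - 44)) = 1/((2/11)*(-4)*(-14)) = 1/(112/11) = 11/112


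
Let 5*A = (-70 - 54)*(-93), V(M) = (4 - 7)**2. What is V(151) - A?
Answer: -11487/5 ≈ -2297.4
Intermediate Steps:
V(M) = 9 (V(M) = (-3)**2 = 9)
A = 11532/5 (A = ((-70 - 54)*(-93))/5 = (-124*(-93))/5 = (1/5)*11532 = 11532/5 ≈ 2306.4)
V(151) - A = 9 - 1*11532/5 = 9 - 11532/5 = -11487/5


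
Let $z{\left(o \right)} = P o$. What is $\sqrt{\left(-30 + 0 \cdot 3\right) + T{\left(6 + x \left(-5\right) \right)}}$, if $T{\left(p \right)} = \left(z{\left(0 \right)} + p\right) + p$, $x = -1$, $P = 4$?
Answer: $2 i \sqrt{2} \approx 2.8284 i$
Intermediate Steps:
$z{\left(o \right)} = 4 o$
$T{\left(p \right)} = 2 p$ ($T{\left(p \right)} = \left(4 \cdot 0 + p\right) + p = \left(0 + p\right) + p = p + p = 2 p$)
$\sqrt{\left(-30 + 0 \cdot 3\right) + T{\left(6 + x \left(-5\right) \right)}} = \sqrt{\left(-30 + 0 \cdot 3\right) + 2 \left(6 - -5\right)} = \sqrt{\left(-30 + 0\right) + 2 \left(6 + 5\right)} = \sqrt{-30 + 2 \cdot 11} = \sqrt{-30 + 22} = \sqrt{-8} = 2 i \sqrt{2}$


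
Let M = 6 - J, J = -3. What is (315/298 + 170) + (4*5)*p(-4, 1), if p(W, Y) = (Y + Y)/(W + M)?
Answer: 53359/298 ≈ 179.06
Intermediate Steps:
M = 9 (M = 6 - 1*(-3) = 6 + 3 = 9)
p(W, Y) = 2*Y/(9 + W) (p(W, Y) = (Y + Y)/(W + 9) = (2*Y)/(9 + W) = 2*Y/(9 + W))
(315/298 + 170) + (4*5)*p(-4, 1) = (315/298 + 170) + (4*5)*(2*1/(9 - 4)) = (315*(1/298) + 170) + 20*(2*1/5) = (315/298 + 170) + 20*(2*1*(⅕)) = 50975/298 + 20*(⅖) = 50975/298 + 8 = 53359/298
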